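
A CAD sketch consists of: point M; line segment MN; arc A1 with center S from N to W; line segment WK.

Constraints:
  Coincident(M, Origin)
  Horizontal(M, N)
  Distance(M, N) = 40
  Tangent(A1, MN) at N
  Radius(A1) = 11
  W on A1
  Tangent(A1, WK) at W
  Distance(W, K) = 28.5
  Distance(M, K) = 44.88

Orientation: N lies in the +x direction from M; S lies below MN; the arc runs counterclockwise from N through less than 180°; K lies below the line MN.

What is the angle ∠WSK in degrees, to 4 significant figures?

68.90°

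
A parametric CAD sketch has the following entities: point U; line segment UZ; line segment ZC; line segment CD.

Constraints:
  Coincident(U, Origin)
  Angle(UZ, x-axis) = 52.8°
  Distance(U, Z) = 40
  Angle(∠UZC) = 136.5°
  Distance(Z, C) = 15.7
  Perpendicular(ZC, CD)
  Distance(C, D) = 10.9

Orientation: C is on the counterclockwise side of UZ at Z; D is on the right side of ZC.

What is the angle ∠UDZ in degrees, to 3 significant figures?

5.91°

U is at the origin; UZ runs at 52.8° with length 40.0, so Z = 40.0·(cos 52.8°, sin 52.8°) = (24.2, 31.9). ∠UZC = 136.5°, so ZC runs at 52.8° + (180° − 136.5°) = 96.3° from the x-axis; with |ZC| = 15.7, C = Z + 15.7·(cos 96.3°, sin 96.3°) = (22.5, 47.5). The perpendicularity gives CD at right angles to ZC; with |CD| = 10.9 on the right of ZC, D = C + 10.9·(0.994, 0.110) = (33.3, 48.7). Then cos ∠UDZ = DU·DZ / (|DU||DZ|), giving 5.91°.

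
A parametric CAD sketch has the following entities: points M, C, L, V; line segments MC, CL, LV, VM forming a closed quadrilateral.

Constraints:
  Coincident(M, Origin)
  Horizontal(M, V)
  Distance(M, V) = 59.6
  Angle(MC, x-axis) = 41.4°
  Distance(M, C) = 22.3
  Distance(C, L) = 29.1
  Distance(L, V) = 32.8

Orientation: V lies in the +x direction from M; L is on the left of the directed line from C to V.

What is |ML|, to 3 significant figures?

51.0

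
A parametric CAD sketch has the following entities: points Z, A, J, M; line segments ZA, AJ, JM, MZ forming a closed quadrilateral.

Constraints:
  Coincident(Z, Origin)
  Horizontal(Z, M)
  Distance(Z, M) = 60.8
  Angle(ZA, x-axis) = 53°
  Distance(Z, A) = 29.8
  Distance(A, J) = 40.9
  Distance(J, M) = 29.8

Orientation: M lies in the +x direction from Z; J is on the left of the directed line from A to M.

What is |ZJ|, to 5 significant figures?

65.525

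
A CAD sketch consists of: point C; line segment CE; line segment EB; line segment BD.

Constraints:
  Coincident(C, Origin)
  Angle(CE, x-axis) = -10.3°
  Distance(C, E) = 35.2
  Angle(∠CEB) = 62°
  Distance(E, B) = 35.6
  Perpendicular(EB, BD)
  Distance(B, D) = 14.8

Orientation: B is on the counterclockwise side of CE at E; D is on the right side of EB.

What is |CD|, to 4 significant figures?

49.69

C is at the origin; CE runs at -10.3° with length 35.2, so E = 35.2·(cos -10.3°, sin -10.3°) = (34.63, -6.294). ∠CEB = 62.0°, so EB runs at -10.3° + (180° − 62.0°) = 107.7° from the x-axis; with |EB| = 35.6, B = E + 35.6·(cos 107.7°, sin 107.7°) = (23.81, 27.62). EB ⟂ BD; with |BD| = 14.8 on the right of EB, D = B + 14.8·(0.9527, 0.3040) = (37.91, 32.12). Then |CD| = |D − C| = 49.69.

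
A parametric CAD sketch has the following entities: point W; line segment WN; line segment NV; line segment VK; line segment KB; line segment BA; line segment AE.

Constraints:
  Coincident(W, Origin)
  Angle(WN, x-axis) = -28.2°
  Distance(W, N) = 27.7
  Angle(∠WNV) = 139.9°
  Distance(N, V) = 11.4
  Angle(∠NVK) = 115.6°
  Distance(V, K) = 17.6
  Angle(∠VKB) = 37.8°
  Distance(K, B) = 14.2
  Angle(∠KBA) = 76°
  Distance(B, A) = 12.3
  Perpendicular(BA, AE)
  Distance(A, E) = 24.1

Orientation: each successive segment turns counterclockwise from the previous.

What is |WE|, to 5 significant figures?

53.836

∠KBA = 76.0° gives BA at -37.500° from the x-axis; with |BA| = 12.3, A = (38.381, -9.9671). BA ⟂ AE, so AE runs at 52.500°; with |AE| = 24.1, E = (53.052, 9.1527). Then |WE| = |E − W| = 53.836.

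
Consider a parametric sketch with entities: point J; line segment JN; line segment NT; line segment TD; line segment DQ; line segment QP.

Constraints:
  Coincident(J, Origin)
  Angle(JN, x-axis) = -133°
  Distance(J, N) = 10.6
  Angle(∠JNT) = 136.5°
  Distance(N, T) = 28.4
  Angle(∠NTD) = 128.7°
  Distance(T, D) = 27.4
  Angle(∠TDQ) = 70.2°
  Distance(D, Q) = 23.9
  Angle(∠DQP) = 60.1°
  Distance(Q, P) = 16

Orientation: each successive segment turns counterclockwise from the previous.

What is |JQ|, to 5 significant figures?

37.595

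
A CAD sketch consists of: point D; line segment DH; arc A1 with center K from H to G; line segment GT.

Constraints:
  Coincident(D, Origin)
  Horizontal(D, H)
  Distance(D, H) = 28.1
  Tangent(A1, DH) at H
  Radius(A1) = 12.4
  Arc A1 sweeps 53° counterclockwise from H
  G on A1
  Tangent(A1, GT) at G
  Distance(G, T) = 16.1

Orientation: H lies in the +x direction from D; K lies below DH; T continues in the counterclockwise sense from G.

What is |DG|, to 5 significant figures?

18.855

D is at the origin; DH is horizontal with |DH| = 28.1 and H on the +x side, so H = (28.100, 0.0000). The tangent condition forces KH to be normal to DH, so K = H + (0, -12.4) = (28.100, -12.400). On A1, H sits at bearing 90° from K; a 53° counterclockwise sweep puts G at bearing 143°, so G = K + 12.4·(cos 143°, sin 143°) = (18.197, -4.9375). Then |DG| = |G − D| = 18.855.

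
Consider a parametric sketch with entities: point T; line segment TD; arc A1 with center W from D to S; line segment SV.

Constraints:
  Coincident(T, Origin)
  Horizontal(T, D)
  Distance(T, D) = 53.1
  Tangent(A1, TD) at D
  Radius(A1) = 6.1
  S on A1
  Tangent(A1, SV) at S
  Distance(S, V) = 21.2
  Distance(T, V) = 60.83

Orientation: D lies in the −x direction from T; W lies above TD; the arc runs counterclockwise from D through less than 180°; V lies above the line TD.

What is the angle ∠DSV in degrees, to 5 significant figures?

125.90°

Checks: |WS| = 6.100 ✓; ∠(WS, SV) = 90.00° ✓; |SV| = 21.20 ✓; |TV| = 60.83 ✓.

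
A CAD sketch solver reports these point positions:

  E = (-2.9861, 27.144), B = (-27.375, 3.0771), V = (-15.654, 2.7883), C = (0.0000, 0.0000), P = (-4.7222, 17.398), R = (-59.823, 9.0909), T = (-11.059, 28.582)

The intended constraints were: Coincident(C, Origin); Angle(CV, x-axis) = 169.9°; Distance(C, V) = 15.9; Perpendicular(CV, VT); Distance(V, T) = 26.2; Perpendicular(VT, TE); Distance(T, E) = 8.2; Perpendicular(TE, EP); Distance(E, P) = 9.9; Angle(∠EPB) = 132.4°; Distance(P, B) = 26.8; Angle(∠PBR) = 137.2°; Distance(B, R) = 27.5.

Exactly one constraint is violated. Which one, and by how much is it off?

Distance(B, R) = 27.5 — off by 5.50.

C = (0.00, 0.00) ✓; CV at 169.9° ✓; |CV| = 15.90 ✓; ∠(CV, VT) = 90.00° ✓; |VT| = 26.20 ✓; ∠(VT, TE) = 90.00° ✓; |TE| = 8.200 ✓; ∠(TE, EP) = 90.00° ✓; |EP| = 9.899 ✓; ∠EPB = 132.4° ✓; |PB| = 26.80 ✓; ∠PBR = 137.2° ✓; |BR| = 33.00 ✗.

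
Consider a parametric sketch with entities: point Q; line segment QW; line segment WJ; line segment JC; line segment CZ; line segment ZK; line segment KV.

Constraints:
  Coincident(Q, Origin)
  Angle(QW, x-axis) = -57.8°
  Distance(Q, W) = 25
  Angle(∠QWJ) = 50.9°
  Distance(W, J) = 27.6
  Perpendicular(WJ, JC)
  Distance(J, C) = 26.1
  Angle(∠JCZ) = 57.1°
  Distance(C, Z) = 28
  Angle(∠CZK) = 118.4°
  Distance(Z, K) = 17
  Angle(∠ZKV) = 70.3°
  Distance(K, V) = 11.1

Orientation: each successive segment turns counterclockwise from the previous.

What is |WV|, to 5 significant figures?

15.622

Q is at the origin; QW runs at -57.8° with length 25.0, so W = (13.322, -21.155). ∠QWJ = 50.9° gives WJ at 71.300° from the x-axis; with |WJ| = 27.6, J = (22.171, 4.9882). WJ ⟂ JC, so JC runs at 161.30°; with |JC| = 26.1, C = (-2.5514, 13.356). ∠JCZ = 57.1° gives CZ at -75.800° from the x-axis; with |CZ| = 28.0, Z = (4.3172, -13.788). ∠CZK = 118.4° gives ZK at -14.200° from the x-axis; with |ZK| = 17.0, K = (20.798, -17.959). ∠ZKV = 70.3° gives KV at 95.500° from the x-axis; with |KV| = 11.1, V = (19.734, -6.9096). Then |WV| = |V − W| = 15.622.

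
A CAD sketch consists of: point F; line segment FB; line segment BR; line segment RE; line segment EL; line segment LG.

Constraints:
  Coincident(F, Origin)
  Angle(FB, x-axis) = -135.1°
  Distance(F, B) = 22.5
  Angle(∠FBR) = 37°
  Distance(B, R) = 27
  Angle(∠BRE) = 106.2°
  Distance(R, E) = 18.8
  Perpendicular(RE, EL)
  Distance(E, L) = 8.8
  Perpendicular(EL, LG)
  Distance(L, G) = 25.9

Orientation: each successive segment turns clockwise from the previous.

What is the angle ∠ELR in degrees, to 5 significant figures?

64.916°

F is at the origin; FB runs at -135.1° with length 22.5, so B = (-15.938, -15.882). ∠FBR = 37.0° gives BR at 81.900° from the x-axis; with |BR| = 27.0, R = (-12.133, 10.849). ∠BRE = 106.2° gives RE at 8.1000° from the x-axis; with |RE| = 18.8, E = (6.4791, 13.497). RE is perpendicular to EL, so EL runs at -81.900°; with |EL| = 8.8, L = (7.7191, 4.7853). Then cos ∠ELR = LE·LR / (|LE||LR|), giving 64.916°.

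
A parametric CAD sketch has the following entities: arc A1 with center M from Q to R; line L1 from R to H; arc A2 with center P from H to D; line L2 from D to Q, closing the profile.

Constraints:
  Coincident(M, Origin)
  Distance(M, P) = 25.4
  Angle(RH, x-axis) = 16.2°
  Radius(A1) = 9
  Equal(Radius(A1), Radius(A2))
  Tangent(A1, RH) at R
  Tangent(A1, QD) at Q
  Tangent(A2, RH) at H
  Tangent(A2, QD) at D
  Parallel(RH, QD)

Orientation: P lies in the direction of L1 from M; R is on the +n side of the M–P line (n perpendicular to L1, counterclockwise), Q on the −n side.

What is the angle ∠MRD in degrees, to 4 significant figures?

54.68°

Tangency of A1 to both parallel lines with radius 9.0 puts R and Q at M ± 9.0·n: R = (-2.511, 8.643), Q = (2.511, -8.643). Equal radii place H and D the same way about P: H = P + 9.0·n = (21.88, 15.73), D = P − 9.0·n = (26.90, -1.556). Then cos ∠MRD = RM·RD / (|RM||RD|), giving 54.68°.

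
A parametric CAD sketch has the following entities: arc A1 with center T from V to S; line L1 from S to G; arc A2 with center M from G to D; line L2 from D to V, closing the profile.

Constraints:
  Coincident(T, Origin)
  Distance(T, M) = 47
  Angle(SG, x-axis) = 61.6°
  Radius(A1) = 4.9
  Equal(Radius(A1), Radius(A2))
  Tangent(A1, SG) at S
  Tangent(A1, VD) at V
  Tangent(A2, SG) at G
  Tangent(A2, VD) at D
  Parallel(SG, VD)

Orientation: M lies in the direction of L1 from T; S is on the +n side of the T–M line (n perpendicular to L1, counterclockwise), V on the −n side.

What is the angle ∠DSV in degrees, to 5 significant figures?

78.222°

The slot axis is L1's direction at 61.6°, so u = (cos 61.6°, sin 61.6°) = (0.47562, 0.87965) and n = (−sin 61.6°, cos 61.6°) = (-0.87965, 0.47562). T is at the origin and M lies 47.0 along u from T, so M = 47.0·u = (22.354, 41.343). Tangency of A1 to both parallel lines with radius 4.9 puts S and V at T ± 4.9·n: S = (-4.3103, 2.3306), V = (4.3103, -2.3306). Equal radii place G and D the same way about M: G = M + 4.9·n = (18.044, 43.674), D = M − 4.9·n = (26.665, 39.013). Then cos ∠DSV = SD·SV / (|SD||SV|), giving 78.222°.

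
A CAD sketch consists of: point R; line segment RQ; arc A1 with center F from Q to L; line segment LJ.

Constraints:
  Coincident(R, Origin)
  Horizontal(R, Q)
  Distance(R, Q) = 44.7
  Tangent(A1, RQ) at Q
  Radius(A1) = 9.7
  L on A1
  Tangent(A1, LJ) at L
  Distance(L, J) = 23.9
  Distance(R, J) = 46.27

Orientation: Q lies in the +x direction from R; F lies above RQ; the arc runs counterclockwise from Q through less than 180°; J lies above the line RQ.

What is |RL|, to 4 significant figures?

53.78

R is at the origin; RQ is horizontal with |RQ| = 44.7 and Q on the +x side, so Q = (44.70, 0.000). A1 meets RQ tangentially, so FQ is at right angles to RQ, so F = Q + (0, 9.7) = (44.70, 9.700). Since FL ⟂ LJ (tangency), |FJ| = √(9.7² + 23.9²) = 25.79 regardless of where L sits on A1. So J lies on both circle(R, 46.27) and circle(F, 25.79); the above-RQ intersection is J = (32.83, 32.60). L is the foot of the tangent from J: L = (51.00, 17.07).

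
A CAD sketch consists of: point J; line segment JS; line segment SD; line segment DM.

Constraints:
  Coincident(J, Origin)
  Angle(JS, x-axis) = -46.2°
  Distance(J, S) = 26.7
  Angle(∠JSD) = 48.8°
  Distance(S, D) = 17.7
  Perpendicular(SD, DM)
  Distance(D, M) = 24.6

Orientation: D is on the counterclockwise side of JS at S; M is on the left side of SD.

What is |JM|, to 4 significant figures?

4.512

J is at the origin; JS runs at -46.2° with length 26.7, so S = 26.7·(cos -46.2°, sin -46.2°) = (18.48, -19.27). ∠JSD = 48.8°, so SD runs at -46.2° + (180° − 48.8°) = 85.00° from the x-axis; with |SD| = 17.7, D = S + 17.7·(cos 85.00°, sin 85.00°) = (20.02, -1.638). SD ⟂ DM; with |DM| = 24.6 on the left of SD, M = D + 24.6·(-0.9962, 0.08716) = (-4.484, 0.5057). Then |JM| = |M − J| = 4.512.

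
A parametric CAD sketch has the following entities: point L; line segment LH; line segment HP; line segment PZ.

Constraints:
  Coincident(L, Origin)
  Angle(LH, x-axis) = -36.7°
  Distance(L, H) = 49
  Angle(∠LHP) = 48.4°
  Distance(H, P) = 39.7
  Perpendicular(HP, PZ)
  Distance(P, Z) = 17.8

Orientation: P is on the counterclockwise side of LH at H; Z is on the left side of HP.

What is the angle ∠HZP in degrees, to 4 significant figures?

65.85°

L is at the origin; LH runs at -36.7° with length 49.0, so H = 49.0·(cos -36.7°, sin -36.7°) = (39.29, -29.28). ∠LHP = 48.4°, so HP runs at -36.7° + (180° − 48.4°) = 94.90° from the x-axis; with |HP| = 39.7, P = H + 39.7·(cos 94.90°, sin 94.90°) = (35.90, 10.27). The perpendicularity gives PZ at right angles to HP; with |PZ| = 17.8 on the left of HP, Z = P + 17.8·(-0.9963, -0.08542) = (18.16, 8.751). Then cos ∠HZP = ZH·ZP / (|ZH||ZP|), giving 65.85°.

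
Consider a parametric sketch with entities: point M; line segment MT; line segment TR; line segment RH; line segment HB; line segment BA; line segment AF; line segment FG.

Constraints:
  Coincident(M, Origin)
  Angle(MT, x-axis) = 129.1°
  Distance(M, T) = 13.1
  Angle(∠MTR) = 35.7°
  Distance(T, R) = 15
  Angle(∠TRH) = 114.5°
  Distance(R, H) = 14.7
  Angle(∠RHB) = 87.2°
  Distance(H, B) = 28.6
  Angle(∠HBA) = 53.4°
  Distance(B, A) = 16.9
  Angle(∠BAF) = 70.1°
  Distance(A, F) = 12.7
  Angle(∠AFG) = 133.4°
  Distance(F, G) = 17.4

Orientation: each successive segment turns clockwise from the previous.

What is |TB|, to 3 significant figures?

24.6

∠TRH = 114.5° gives RH at -80.7° from the x-axis; with |RH| = 14.7, H = (8.59, -8.27). ∠RHB = 87.2° gives HB at -174° from the x-axis; with |HB| = 28.6, B = (-19.8, -11.5). Then |TB| = |B − T| = 24.6.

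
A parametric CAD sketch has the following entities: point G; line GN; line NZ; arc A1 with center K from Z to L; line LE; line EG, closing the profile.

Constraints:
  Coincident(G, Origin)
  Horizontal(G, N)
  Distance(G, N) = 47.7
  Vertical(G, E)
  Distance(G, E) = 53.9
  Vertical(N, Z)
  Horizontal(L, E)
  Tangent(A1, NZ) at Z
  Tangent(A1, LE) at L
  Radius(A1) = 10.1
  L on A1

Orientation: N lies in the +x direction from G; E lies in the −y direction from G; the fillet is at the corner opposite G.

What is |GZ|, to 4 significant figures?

64.76

G is at the origin; GN is horizontal with |GN| = 47.7 and N on the +x side, so N = (47.70, 0.000). GE is vertical with |GE| = 53.9 and E on the −y side, so E = (0.000, -53.90). The virtual corner opposite G is at (47.70, -53.90). Since A1 is tangent to NZ there, KZ ⟂ NZ and tangency of A1 to LE means the radius KL is perpendicular to LE, with radius 10.1, so the center K sits 10.1 in from both sides at K = (37.60, -43.80). That places the tangent points at Z = (47.70, -43.80) on NZ and L = (37.60, -53.90) on LE. Then |GZ| = |Z − G| = 64.76.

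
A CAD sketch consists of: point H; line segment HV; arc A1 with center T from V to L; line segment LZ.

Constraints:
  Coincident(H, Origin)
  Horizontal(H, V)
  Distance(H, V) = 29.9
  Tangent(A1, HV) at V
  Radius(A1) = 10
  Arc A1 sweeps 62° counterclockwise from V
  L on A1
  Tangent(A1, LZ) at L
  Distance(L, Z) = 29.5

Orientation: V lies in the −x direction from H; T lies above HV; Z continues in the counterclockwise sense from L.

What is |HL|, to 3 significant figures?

21.7

H is at the origin; HV is horizontal with |HV| = 29.9 and V on the −x side, so V = (-29.9, 0.00). The tangent condition forces TV to be normal to HV, so T = V + (0, 10) = (-29.9, 10.0). On A1, V sits at bearing -90° from T; a 62° counterclockwise sweep puts L at bearing -28°, so L = T + 10.0·(cos -28°, sin -28°) = (-21.1, 5.31). Then |HL| = |L − H| = 21.7.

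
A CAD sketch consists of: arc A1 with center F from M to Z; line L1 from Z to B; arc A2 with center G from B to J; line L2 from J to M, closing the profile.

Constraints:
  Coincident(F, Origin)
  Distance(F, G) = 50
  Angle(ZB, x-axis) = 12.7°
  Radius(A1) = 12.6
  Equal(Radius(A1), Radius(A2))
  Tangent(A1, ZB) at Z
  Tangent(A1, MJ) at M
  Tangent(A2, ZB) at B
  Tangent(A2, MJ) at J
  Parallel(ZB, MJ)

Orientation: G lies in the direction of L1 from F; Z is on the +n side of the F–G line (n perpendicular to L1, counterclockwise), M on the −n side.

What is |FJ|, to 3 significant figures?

51.6

The slot axis is L1's direction at 12.7°, so u = (cos 12.7°, sin 12.7°) = (0.976, 0.220) and n = (−sin 12.7°, cos 12.7°) = (-0.220, 0.976). F is at the origin and G lies 50.0 along u from F, so G = 50.0·u = (48.8, 11.0). Tangency of A1 to both parallel lines with radius 12.6 puts Z and M at F ± 12.6·n: Z = (-2.77, 12.3), M = (2.77, -12.3). Equal radii place B and J the same way about G: B = G + 12.6·n = (46.0, 23.3), J = G − 12.6·n = (51.5, -1.30). Then |FJ| = |J − F| = 51.6.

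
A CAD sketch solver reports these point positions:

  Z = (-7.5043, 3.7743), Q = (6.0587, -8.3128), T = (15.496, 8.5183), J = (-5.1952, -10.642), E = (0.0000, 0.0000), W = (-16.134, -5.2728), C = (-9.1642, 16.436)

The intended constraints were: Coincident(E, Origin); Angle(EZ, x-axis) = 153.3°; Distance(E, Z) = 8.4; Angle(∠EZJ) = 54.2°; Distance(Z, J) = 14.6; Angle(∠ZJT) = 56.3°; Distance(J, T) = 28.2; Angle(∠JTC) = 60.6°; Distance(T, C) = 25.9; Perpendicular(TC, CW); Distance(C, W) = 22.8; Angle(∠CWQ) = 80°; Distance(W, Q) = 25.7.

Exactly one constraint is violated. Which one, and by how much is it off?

Distance(W, Q) = 25.7 — off by 3.30.

E = (0.00, 0.00) ✓; EZ at 153.3° ✓; |EZ| = 8.400 ✓; ∠EZJ = 54.20° ✓; |ZJ| = 14.60 ✓; ∠ZJT = 56.30° ✓; |JT| = 28.20 ✓; ∠JTC = 60.60° ✓; |TC| = 25.90 ✓; ∠(TC, CW) = 90.00° ✓; |CW| = 22.80 ✓; ∠CWQ = 80.00° ✓; |WQ| = 22.40 ✗.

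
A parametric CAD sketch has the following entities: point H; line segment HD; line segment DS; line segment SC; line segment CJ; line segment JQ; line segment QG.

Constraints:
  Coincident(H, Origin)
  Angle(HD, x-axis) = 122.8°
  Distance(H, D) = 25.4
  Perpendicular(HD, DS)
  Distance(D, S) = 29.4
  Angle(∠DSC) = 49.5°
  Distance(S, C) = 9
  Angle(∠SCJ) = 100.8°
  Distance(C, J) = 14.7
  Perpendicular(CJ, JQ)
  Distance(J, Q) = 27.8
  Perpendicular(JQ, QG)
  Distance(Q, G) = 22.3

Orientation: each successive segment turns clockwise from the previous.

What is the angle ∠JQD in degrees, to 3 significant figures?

15.3°

H is at the origin; HD runs at 122.8° with length 25.4, so D = (-13.8, 21.4). The perpendicularity gives DS at right angles to HD, so DS runs at 32.8°; with |DS| = 29.4, S = (11.0, 37.3). ∠DSC = 49.5° gives SC at -97.7° from the x-axis; with |SC| = 9.0, C = (9.75, 28.4). ∠SCJ = 100.8° gives CJ at -177° from the x-axis; with |CJ| = 14.7, J = (-4.93, 27.6). CJ is perpendicular to JQ, so JQ runs at 93.1°; with |JQ| = 27.8, Q = (-6.43, 55.3). Then cos ∠JQD = QJ·QD / (|QJ||QD|), giving 15.3°.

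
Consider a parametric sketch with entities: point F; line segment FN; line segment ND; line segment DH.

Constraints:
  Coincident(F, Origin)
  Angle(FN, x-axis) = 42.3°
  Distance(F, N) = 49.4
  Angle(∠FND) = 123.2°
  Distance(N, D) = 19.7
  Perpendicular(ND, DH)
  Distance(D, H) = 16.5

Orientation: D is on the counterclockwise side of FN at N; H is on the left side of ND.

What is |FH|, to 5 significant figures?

52.937

F is at the origin; FN runs at 42.3° with length 49.4, so N = 49.4·(cos 42.3°, sin 42.3°) = (36.538, 33.247). ∠FND = 123.2°, so ND runs at 42.3° + (180° − 123.2°) = 99.100° from the x-axis; with |ND| = 19.7, D = N + 19.7·(cos 99.100°, sin 99.100°) = (33.422, 52.699). The perpendicularity gives DH at right angles to ND; with |DH| = 16.5 on the left of ND, H = D + 16.5·(-0.98741, -0.15816) = (17.130, 50.089). Then |FH| = |H − F| = 52.937.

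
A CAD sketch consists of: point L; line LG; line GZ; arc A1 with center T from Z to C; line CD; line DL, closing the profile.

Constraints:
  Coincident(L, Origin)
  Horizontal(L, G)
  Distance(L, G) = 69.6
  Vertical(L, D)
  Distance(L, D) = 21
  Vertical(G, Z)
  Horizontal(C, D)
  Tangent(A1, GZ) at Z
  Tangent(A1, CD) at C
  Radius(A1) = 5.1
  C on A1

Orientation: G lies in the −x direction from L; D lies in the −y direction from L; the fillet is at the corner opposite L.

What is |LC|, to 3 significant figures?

67.8

The virtual corner opposite L is at (-69.6, -21.0). The tangent condition forces TZ to be normal to GZ and A1 meets CD tangentially, so TC is at right angles to CD, with radius 5.1, so the center T sits 5.1 in from both sides at T = (-64.5, -15.9). That places the tangent points at Z = (-69.6, -15.9) on GZ and C = (-64.5, -21.0) on CD. Then |LC| = |C − L| = 67.8.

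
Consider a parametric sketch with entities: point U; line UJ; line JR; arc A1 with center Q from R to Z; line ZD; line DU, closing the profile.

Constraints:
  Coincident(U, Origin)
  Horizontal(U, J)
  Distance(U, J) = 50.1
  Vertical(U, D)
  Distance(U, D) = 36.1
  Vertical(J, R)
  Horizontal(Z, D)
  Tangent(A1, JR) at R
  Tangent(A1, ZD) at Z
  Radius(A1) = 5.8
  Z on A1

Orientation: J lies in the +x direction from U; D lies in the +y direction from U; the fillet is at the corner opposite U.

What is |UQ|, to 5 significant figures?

53.671

U is at the origin; UJ is horizontal with |UJ| = 50.1 and J on the +x side, so J = (50.100, 0.0000). U and D share the same x with |UD| = 36.1 and D on the +y side, so D = (0.0000, 36.100). The virtual corner opposite U is at (50.100, 36.100). The tangent condition forces QR to be normal to JR and tangency of A1 to ZD means the radius QZ is perpendicular to ZD, with radius 5.8, so the center Q sits 5.8 in from both sides at Q = (44.300, 30.300). Then |UQ| = |Q − U| = 53.671.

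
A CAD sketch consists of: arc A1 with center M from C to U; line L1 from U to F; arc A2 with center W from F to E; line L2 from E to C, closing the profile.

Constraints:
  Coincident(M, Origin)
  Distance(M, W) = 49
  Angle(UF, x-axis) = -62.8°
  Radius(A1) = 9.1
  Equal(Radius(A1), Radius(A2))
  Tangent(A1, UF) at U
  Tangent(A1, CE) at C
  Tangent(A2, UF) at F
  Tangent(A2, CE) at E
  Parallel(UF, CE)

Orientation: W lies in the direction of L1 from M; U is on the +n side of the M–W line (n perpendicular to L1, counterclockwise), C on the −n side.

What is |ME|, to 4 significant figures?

49.84

The slot axis is L1's direction at -62.8°, so u = (cos -62.8°, sin -62.8°) = (0.4571, -0.8894) and n = (−sin -62.8°, cos -62.8°) = (0.8894, 0.4571). M is at the origin and W lies 49.0 along u from M, so W = 49.0·u = (22.40, -43.58). Tangency of A1 to both parallel lines with radius 9.1 puts U and C at M ± 9.1·n: U = (8.094, 4.160), C = (-8.094, -4.160). Equal radii place F and E the same way about W: F = W + 9.1·n = (30.49, -39.42), E = W − 9.1·n = (14.30, -47.74). Then |ME| = |E − M| = 49.84.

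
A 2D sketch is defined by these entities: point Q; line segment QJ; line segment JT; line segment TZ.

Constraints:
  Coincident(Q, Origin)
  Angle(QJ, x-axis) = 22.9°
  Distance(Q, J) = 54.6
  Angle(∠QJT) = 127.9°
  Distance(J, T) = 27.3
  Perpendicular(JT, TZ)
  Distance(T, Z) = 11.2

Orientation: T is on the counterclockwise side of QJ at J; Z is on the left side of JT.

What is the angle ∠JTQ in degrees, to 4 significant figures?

35.30°

Q is at the origin; QJ runs at 22.9° with length 54.6, so J = 54.6·(cos 22.9°, sin 22.9°) = (50.30, 21.25). ∠QJT = 127.9°, so JT runs at 22.9° + (180° − 127.9°) = 75.00° from the x-axis; with |JT| = 27.3, T = J + 27.3·(cos 75.00°, sin 75.00°) = (57.36, 47.62). Then cos ∠JTQ = TJ·TQ / (|TJ||TQ|), giving 35.30°.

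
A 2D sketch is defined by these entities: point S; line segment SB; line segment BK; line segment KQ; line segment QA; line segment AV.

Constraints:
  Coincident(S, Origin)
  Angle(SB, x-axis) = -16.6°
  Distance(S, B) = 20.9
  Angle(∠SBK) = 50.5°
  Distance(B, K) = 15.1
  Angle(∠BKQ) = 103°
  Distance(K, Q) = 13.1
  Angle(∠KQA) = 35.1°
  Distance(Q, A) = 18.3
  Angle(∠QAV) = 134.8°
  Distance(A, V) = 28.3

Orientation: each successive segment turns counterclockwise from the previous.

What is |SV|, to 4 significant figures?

45.04

S is at the origin; SB runs at -16.6° with length 20.9, so B = (20.03, -5.971). ∠SBK = 50.5° gives BK at 112.9° from the x-axis; with |BK| = 15.1, K = (14.15, 7.939). ∠BKQ = 103.0° gives KQ at -170.1° from the x-axis; with |KQ| = 13.1, Q = (1.248, 5.687). ∠KQA = 35.1° gives QA at -25.20° from the x-axis; with |QA| = 18.3, A = (17.81, -2.105). ∠QAV = 134.8° gives AV at 20.00° from the x-axis; with |AV| = 28.3, V = (44.40, 7.574). Then |SV| = |V − S| = 45.04.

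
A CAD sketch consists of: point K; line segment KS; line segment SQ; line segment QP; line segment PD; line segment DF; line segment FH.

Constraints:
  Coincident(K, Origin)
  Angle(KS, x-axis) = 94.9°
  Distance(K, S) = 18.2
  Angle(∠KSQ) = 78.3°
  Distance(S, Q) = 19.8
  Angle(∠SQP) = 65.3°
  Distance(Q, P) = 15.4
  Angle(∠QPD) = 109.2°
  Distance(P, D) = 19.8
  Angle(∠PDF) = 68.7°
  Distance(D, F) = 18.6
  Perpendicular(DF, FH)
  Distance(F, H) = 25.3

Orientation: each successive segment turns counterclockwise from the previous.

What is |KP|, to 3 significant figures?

10.4

K is at the origin; KS runs at 94.9° with length 18.2, so S = (-1.55, 18.1). ∠KSQ = 78.3° gives SQ at -163° from the x-axis; with |SQ| = 19.8, Q = (-20.5, 12.5). ∠SQP = 65.3° gives QP at -48.7° from the x-axis; with |QP| = 15.4, P = (-10.4, 0.907). Then |KP| = |P − K| = 10.4.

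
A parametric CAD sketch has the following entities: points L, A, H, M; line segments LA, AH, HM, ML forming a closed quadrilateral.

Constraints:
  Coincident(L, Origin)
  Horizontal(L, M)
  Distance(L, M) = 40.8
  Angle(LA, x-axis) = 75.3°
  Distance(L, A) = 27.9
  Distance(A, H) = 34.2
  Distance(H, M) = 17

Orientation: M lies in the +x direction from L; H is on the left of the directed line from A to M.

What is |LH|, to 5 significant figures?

43.248

L is at the origin; LM is horizontal with |LM| = 40.8 and M in +x, so M = (40.8, 0). LA runs at 75.3° with |LA| = 27.9, so A = (7.0798, 26.987). H is determined by |AH| = 34.2 and |HM| = 17.0 together: it lies at the intersection of circle(A, 34.2) and circle(M, 17.0). With |AM| = 43.190, the foot of the radical line on AM is 31.790 from A and the perpendicular offset is √(34.2² − 31.790²) = 12.611. Taking the left-of-AM solution: H = (39.780, 16.969).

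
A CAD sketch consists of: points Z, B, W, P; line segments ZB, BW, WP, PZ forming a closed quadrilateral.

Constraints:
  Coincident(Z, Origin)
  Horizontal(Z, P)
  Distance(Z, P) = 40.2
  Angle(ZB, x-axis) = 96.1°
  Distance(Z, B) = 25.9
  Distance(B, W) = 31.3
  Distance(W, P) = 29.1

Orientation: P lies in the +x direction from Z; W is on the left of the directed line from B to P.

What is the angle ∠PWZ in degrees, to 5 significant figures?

70.578°

Checks: |BW| = 31.30 ✓; |WP| = 29.10 ✓.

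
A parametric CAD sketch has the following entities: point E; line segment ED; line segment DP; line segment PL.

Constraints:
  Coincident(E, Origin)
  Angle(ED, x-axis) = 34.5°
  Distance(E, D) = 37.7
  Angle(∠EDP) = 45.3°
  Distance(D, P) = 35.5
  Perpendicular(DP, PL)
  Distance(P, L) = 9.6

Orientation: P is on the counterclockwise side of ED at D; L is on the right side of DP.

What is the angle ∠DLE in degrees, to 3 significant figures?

61.0°

∠EDP = 45.3°, so DP runs at 34.5° + (180° − 45.3°) = 169° from the x-axis; with |DP| = 35.5, P = D + 35.5·(cos 169°, sin 169°) = (-3.80, 28.0). DP is perpendicular to PL; with |PL| = 9.6 on the right of DP, L = P + 9.6·(0.187, 0.982) = (-2.00, 37.4). Then cos ∠DLE = LD·LE / (|LD||LE|), giving 61.0°.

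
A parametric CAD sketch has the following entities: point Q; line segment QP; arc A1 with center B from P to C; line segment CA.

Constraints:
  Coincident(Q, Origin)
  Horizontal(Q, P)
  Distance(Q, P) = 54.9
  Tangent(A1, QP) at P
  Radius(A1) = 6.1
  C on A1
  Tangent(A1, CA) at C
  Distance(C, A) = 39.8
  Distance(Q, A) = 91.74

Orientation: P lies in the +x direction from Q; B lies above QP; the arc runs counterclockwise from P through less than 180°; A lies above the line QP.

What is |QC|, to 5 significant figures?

59.448

Q is at the origin; QP is horizontal with |QP| = 54.9 and P on the +x side, so P = (54.900, 0.0000). A1 meets QP tangentially, so BP is at right angles to QP, so B = P + (0, 6.1) = (54.900, 6.1000). Since BC ⟂ CA (tangency), |BA| = √(6.1² + 39.8²) = 40.265 regardless of where C sits on A1. So A lies on both circle(Q, 91.74) and circle(B, 40.265); the above-QP intersection is A = (86.179, 31.455). C is the foot of the tangent from A: C = (59.415, 1.9980).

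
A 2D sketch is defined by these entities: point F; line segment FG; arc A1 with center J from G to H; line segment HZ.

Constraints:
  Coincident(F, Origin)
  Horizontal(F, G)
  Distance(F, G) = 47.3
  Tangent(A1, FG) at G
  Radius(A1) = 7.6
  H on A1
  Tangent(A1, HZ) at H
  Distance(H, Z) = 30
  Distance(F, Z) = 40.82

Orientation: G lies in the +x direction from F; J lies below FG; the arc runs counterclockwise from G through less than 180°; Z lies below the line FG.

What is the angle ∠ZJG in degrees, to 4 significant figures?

138.5°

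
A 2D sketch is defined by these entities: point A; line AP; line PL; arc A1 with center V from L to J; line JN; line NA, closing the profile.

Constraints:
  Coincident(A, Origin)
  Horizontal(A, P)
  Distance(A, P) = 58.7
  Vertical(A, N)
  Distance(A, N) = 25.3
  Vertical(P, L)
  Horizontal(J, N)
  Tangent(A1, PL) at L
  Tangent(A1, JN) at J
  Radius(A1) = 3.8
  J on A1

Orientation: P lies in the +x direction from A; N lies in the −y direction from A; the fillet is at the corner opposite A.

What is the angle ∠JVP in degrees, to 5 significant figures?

169.98°

The virtual corner opposite A is at (58.700, -25.300). The tangent condition forces VL to be normal to PL and tangency of A1 to JN means the radius VJ is perpendicular to JN, with radius 3.8, so the center V sits 3.8 in from both sides at V = (54.900, -21.500). That places the tangent points at L = (58.700, -21.500) on PL and J = (54.900, -25.300) on JN. Then cos ∠JVP = VJ·VP / (|VJ||VP|), giving 169.98°.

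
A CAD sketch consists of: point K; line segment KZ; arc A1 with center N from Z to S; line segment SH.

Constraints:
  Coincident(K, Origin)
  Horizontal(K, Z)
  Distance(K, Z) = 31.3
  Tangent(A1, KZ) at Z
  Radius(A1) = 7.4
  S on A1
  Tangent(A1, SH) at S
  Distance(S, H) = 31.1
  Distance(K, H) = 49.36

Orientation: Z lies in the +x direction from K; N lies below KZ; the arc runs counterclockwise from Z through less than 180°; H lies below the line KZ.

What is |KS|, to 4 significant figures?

25.58

K is at the origin; K and Z share the same y with |KZ| = 31.3 and Z on the +x side, so Z = (31.30, 0.000). Tangency of A1 to KZ means the radius NZ is perpendicular to KZ, so N = Z + (0, -7.4) = (31.30, -7.400). Since NS ⟂ SH (tangency), |NH| = √(7.4² + 31.1²) = 31.97 regardless of where S sits on A1. So H lies on both circle(K, 49.36) and circle(N, 31.97); the below-KZ intersection is H = (29.82, -39.33). S is the foot of the tangent from H: S = (24.03, -8.778).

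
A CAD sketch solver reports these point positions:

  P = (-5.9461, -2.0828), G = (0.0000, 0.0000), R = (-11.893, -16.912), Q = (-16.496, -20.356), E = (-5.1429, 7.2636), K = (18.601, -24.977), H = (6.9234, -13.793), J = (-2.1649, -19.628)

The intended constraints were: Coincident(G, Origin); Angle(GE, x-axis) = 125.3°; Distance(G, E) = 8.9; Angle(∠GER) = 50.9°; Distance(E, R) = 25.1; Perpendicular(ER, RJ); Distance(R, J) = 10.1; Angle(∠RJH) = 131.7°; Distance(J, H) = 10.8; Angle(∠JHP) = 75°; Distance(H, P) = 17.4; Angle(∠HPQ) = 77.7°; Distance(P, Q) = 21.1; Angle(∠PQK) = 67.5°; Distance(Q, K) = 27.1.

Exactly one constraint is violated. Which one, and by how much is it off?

Distance(Q, K) = 27.1 — off by 8.30.

G = (0.00, 0.00) ✓; GE at 125.3° ✓; |GE| = 8.900 ✓; ∠GER = 50.90° ✓; |ER| = 25.10 ✓; ∠(ER, RJ) = 90.00° ✓; |RJ| = 10.10 ✓; ∠RJH = 131.7° ✓; |JH| = 10.80 ✓; ∠JHP = 75.00° ✓; |HP| = 17.40 ✓; ∠HPQ = 77.70° ✓; |PQ| = 21.10 ✓; ∠PQK = 67.50° ✓; |QK| = 35.40 ✗.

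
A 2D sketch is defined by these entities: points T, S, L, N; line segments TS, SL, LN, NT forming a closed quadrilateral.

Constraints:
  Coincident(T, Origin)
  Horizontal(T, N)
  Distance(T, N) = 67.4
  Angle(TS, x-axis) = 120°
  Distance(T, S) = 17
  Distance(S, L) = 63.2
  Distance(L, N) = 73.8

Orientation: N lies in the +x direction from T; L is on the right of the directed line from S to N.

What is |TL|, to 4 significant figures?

46.83

Checks: |SL| = 63.20 ✓; |LN| = 73.80 ✓.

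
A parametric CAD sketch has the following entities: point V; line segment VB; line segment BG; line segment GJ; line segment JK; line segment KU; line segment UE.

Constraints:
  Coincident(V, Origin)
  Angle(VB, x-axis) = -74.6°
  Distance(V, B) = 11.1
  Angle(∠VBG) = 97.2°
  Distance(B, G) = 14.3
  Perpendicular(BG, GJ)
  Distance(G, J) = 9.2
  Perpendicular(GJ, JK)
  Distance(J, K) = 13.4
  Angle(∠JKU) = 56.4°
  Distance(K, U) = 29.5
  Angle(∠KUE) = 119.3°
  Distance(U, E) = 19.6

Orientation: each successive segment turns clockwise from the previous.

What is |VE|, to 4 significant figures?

45.57

V is at the origin; VB runs at -74.6° with length 11.1, so B = (2.948, -10.70). ∠VBG = 97.2° gives BG at -157.4° from the x-axis; with |BG| = 14.3, G = (-10.25, -16.20). BG ⟂ GJ, so GJ runs at 112.6°; with |GJ| = 9.2, J = (-13.79, -7.703). The perpendicularity gives JK at right angles to GJ, so JK runs at 22.60°; with |JK| = 13.4, K = (-1.419, -2.554). ∠JKU = 56.4° gives KU at -101.0° from the x-axis; with |KU| = 29.5, U = (-7.048, -31.51). ∠KUE = 119.3° gives UE at -161.7° from the x-axis; with |UE| = 19.6, E = (-25.66, -37.67). Then |VE| = |E − V| = 45.57.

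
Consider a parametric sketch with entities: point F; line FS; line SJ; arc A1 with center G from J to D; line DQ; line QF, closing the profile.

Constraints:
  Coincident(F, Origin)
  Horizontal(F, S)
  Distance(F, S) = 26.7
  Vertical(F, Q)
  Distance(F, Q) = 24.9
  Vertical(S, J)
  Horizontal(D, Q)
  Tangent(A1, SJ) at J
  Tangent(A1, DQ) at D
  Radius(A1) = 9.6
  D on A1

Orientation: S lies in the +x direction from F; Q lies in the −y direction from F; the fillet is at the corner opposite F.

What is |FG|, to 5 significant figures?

22.946

F and Q share the same x with |FQ| = 24.9 and Q on the −y side, so Q = (0.0000, -24.900). The virtual corner opposite F is at (26.700, -24.900). The tangent condition forces GJ to be normal to SJ and tangency of A1 to DQ means the radius GD is perpendicular to DQ, with radius 9.6, so the center G sits 9.6 in from both sides at G = (17.100, -15.300). Then |FG| = |G − F| = 22.946.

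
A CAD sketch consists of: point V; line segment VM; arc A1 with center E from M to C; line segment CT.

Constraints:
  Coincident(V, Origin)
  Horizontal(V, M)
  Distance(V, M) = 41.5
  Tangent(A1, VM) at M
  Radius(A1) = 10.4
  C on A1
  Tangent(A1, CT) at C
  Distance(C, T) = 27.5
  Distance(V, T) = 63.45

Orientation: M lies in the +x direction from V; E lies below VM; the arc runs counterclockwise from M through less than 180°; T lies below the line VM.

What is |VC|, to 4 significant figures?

37.40

V is at the origin; VM is horizontal with |VM| = 41.5 and M on the +x side, so M = (41.50, 0.000). Since A1 is tangent to VM there, EM ⟂ VM, so E = M + (0, -10.4) = (41.50, -10.40). Since EC ⟂ CT (tangency), |ET| = √(10.4² + 27.5²) = 29.40 regardless of where C sits on A1. So T lies on both circle(V, 63.45) and circle(E, 29.40); the below-VM intersection is T = (50.52, -38.38). C is the foot of the tangent from T: C = (33.37, -16.89).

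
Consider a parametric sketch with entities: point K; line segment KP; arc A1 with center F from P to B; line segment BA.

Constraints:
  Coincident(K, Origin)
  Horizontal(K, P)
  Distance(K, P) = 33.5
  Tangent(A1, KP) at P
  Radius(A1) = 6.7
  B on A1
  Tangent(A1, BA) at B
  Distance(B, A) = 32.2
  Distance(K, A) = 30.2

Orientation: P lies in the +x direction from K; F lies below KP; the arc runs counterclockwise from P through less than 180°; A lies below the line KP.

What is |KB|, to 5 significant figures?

28.219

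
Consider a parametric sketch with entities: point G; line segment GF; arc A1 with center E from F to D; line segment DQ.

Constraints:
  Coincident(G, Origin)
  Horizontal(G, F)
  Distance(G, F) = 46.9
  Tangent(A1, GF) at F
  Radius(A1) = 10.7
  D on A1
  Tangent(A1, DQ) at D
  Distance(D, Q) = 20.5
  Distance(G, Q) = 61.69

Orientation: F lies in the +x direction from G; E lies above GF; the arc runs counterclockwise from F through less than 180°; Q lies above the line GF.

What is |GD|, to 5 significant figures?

58.799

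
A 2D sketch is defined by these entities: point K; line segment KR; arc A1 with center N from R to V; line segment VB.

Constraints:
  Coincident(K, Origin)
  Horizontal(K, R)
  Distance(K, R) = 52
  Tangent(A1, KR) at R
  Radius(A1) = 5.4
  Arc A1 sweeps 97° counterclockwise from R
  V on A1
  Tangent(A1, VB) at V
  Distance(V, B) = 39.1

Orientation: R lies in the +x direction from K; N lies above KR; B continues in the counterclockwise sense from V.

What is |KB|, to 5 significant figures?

69.132

K is at the origin; KR is horizontal with |KR| = 52.0 and R on the +x side, so R = (52.000, 0.0000). Tangency of A1 to KR means the radius NR is perpendicular to KR, so N = R + (0, 5.4) = (52.000, 5.4000). On A1, R sits at bearing -90° from N; a 97° counterclockwise sweep puts V at bearing 7°, so V = N + 5.4·(cos 7°, sin 7°) = (57.360, 6.0581). The tangent condition forces NV to be normal to VB, so VB runs along (−sin 7°, cos 7°); with |VB| = 39.1, B = (52.595, 44.867). Then |KB| = |B − K| = 69.132.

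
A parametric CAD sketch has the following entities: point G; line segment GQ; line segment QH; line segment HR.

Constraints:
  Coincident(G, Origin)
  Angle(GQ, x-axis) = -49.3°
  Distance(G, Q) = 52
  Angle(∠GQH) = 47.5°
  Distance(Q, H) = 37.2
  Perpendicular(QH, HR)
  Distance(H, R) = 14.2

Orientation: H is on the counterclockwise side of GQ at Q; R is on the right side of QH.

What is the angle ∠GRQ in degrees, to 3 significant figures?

66.9°

∠GQH = 47.5°, so QH runs at -49.3° + (180° − 47.5°) = 83.2° from the x-axis; with |QH| = 37.2, H = Q + 37.2·(cos 83.2°, sin 83.2°) = (38.3, -2.48). The perpendicularity gives HR at right angles to QH; with |HR| = 14.2 on the right of QH, R = H + 14.2·(0.993, -0.118) = (52.4, -4.17). Then cos ∠GRQ = RG·RQ / (|RG||RQ|), giving 66.9°.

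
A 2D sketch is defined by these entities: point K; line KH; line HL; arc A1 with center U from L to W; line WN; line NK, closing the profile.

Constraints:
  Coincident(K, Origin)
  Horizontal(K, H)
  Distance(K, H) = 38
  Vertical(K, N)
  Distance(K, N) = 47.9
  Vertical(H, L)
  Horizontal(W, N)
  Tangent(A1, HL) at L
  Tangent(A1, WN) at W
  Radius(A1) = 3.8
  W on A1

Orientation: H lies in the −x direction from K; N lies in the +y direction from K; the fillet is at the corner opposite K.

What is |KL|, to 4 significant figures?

58.21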